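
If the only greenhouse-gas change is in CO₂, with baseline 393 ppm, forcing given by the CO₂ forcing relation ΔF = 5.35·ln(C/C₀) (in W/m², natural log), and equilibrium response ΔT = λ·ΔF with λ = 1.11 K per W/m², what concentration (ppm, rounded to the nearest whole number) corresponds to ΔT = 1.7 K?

Required forcing: ΔF = ΔT/λ = 1.7/1.11 = 1.5315 W/m².
Then ln(C/393) = ΔF/5.35 = 1.5315/5.35 = 0.28626.
So C = 393 × e^0.28626 = 393 × 1.33144 = 523.26 ppm.

C ≈ 523 ppm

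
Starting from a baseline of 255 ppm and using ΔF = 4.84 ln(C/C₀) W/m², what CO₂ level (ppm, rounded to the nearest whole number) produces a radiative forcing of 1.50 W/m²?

C ≈ 348 ppm

Set 4.84 ln(C/255) = 1.50, so ln(C/255) = 1.50/4.84 = 0.30992.
Then C/255 = e^0.30992 = 1.36332, giving C = 255 × 1.36332 = 347.65 ppm.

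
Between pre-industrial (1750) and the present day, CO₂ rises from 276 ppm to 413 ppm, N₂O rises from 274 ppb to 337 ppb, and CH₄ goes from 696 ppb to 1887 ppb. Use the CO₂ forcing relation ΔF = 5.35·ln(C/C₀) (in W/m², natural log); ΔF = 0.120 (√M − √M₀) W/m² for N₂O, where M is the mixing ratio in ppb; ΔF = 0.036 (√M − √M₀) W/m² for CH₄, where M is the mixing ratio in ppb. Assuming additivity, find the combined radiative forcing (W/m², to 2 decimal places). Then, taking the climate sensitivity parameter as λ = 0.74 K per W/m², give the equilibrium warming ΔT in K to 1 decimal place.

CO₂: 5.35 × ln(413/276) = 5.35 × ln(1.49638) = 5.35 × 0.40305 = 2.1563 W/m².
N₂O: 0.120 × (√337 − √274) = 0.120 × (18.3576 − 16.5529) = 0.120 × 1.8047 = 0.2166 W/m².
CH₄: 0.036 × (√1887 − √696) = 0.036 × (43.4396 − 26.3818) = 0.036 × 17.0578 = 0.6141 W/m².
Total ΔF = 2.1563 + 0.2166 + 0.6141 = 2.9870 W/m².
ΔT = λ ΔF = 0.74 × 2.99 = 2.2126 K.

ΔF = 2.99 W/m²; ΔT = 2.2 K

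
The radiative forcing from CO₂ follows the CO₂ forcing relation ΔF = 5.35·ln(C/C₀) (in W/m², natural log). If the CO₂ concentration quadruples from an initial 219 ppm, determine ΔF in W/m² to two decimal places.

ΔF = 7.42 W/m²

Because the forcing depends only on the ratio C/C₀, the initial concentration does not enter.
ΔF = 5.35 × ln(4) = 5.35 × 1.38629 = 7.4167 W/m².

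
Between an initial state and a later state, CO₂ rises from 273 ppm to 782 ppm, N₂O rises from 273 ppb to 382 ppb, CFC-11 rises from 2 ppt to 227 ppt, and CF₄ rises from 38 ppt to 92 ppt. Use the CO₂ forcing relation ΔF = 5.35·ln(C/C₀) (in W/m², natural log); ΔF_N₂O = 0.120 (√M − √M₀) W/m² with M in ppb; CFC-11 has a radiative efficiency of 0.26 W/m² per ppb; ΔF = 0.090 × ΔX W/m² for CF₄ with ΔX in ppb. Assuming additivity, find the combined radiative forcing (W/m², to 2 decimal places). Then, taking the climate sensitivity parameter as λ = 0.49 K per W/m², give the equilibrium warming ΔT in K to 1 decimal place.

ΔF = 6.06 W/m²; ΔT = 3.0 K

CO₂: 5.35 × ln(782/273) = 5.35 × ln(2.86447) = 5.35 × 1.05238 = 5.6302 W/m².
N₂O: 0.120 × (√382 − √273) = 0.120 × (19.5448 − 16.5227) = 0.120 × 3.0221 = 0.3627 W/m².
CFC-11: Δ = 227 − 2 = 225 ppt = 0.225 ppb; ΔF = 0.26 × 0.225 = 0.0585 W/m².
CF₄: Δ = 92 − 38 = 54 ppt = 0.054 ppb; ΔF = 0.090 × 0.054 = 0.0049 W/m².
Total ΔF = 5.6302 + 0.3627 + 0.0585 + 0.0049 = 6.0563 W/m².
ΔT = λ ΔF = 0.49 × 6.06 = 2.9694 K.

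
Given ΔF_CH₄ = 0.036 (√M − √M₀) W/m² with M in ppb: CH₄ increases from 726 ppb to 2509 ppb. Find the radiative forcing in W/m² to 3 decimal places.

CH₄: 0.036 × (√2509 − √726) = 0.036 × (50.0899 − 26.9444) = 0.036 × 23.1455 = 0.8332 W/m².

ΔF = 0.833 W/m²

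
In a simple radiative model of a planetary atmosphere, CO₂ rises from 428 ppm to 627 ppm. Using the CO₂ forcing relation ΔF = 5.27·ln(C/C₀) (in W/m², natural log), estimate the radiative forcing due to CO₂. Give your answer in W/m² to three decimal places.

CO₂ absorption bands are partially saturated, so forcing scales with the logarithm of the concentration ratio.
CO₂: 5.27 × ln(627/428) = 5.27 × ln(1.46495) = 5.27 × 0.38182 = 2.0122 W/m².

ΔF = 2.012 W/m²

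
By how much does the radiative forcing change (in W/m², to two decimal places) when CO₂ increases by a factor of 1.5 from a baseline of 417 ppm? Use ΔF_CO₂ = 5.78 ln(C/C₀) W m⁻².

ΔF = 2.34 W/m²

ΔF = 5.78 × ln(1.5) = 5.78 × 0.40547 = 2.3436 W/m².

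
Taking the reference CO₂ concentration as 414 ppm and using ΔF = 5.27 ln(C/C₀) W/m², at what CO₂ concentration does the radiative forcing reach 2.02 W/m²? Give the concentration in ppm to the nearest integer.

C ≈ 607 ppm

Set 5.27 ln(C/414) = 2.02, so ln(C/414) = 2.02/5.27 = 0.38330.
Then C/414 = e^0.38330 = 1.46712, giving C = 414 × 1.46712 = 607.39 ppm.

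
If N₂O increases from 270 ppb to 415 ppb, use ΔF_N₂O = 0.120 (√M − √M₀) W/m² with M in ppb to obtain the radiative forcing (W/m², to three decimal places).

N₂O: 0.120 × (√415 − √270) = 0.120 × (20.3715 − 16.4317) = 0.120 × 3.9398 = 0.4728 W/m².

ΔF = 0.473 W/m²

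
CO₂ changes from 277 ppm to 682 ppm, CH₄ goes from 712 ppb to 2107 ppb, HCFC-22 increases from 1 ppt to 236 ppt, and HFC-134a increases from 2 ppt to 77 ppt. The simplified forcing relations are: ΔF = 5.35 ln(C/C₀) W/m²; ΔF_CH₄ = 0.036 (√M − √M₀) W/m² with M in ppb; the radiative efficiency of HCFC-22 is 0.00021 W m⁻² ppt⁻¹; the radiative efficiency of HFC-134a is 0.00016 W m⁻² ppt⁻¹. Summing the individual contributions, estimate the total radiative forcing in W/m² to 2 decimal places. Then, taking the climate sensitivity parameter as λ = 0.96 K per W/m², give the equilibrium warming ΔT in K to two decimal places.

CO₂: 5.35 × ln(682/277) = 5.35 × ln(2.46209) = 5.35 × 0.90101 = 4.8204 W/m².
CH₄: 0.036 × (√2107 − √712) = 0.036 × (45.9021 − 26.6833) = 0.036 × 19.2188 = 0.6919 W/m².
HCFC-22: ΔF = 0.00021 × (236 − 1) = 0.00021 × 235 = 0.0494 W/m².
HFC-134a: ΔF = 0.00016 × (77 − 2) = 0.00016 × 75 = 0.0120 W/m².
Total ΔF = 4.8204 + 0.6919 + 0.0494 + 0.0120 = 5.5737 W/m².
ΔT = λ ΔF = 0.96 × 5.57 = 5.3472 K.

ΔF = 5.57 W/m²; ΔT = 5.35 K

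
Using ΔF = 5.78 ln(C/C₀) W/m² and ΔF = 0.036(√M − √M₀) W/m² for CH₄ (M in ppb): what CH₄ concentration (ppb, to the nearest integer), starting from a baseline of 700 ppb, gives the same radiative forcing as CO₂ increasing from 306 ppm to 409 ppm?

CO₂ forcing: 5.78 × ln(409/306) = 5.78 × 0.290130 = 1.67695 W/m².
Set 0.036(√M − √700) = 1.67695: √M = 1.67695/0.036 + √700 = 46.5819 + 26.4575 = 73.0394.
M = (73.0394)² = 5334.75 ppb.

M ≈ 5335 ppb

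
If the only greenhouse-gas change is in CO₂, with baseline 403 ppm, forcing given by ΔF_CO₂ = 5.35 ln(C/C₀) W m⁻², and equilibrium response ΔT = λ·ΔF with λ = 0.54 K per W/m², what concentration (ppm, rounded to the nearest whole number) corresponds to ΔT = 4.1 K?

C ≈ 1666 ppm

Required forcing: ΔF = ΔT/λ = 4.1/0.54 = 7.5926 W/m².
Then ln(C/403) = ΔF/5.35 = 7.5926/5.35 = 1.41918.
So C = 403 × e^1.41918 = 403 × 4.13373 = 1665.89 ppm.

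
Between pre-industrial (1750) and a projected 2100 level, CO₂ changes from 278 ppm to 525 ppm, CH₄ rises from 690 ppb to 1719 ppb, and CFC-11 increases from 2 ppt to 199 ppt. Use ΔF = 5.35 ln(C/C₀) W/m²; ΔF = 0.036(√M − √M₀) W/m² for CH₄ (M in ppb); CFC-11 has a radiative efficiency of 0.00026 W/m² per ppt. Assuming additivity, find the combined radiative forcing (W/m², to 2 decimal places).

CO₂: 5.35 × ln(525/278) = 5.35 × ln(1.88849) = 5.35 × 0.63578 = 3.4014 W/m².
CH₄: 0.036 × (√1719 − √690) = 0.036 × (41.4608 − 26.2679) = 0.036 × 15.1929 = 0.5469 W/m².
CFC-11: ΔF = 0.00026 × (199 − 2) = 0.00026 × 197 = 0.0512 W/m².
Total ΔF = 3.4014 + 0.5469 + 0.0512 = 3.9995 W/m².

ΔF = 4.00 W/m²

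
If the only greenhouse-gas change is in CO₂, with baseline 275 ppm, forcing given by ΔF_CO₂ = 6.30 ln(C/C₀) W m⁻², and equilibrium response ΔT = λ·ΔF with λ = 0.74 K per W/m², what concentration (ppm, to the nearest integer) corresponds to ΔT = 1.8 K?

Required forcing: ΔF = ΔT/λ = 1.8/0.74 = 2.4324 W/m².
Then ln(C/275) = ΔF/6.30 = 2.4324/6.30 = 0.38610.
So C = 275 × e^0.38610 = 275 × 1.47123 = 404.59 ppm.

C ≈ 405 ppm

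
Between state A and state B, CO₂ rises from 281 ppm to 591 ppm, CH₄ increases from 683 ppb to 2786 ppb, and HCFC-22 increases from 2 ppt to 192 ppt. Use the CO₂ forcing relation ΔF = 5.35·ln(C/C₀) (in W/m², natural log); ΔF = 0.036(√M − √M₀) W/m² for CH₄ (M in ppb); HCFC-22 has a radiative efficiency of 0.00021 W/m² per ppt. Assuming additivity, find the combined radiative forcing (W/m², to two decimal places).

CO₂: 5.35 × ln(591/281) = 5.35 × ln(2.10320) = 5.35 × 0.74346 = 3.9775 W/m².
CH₄: 0.036 × (√2786 − √683) = 0.036 × (52.7826 − 26.1343) = 0.036 × 26.6483 = 0.9593 W/m².
HCFC-22: ΔF = 0.00021 × (192 − 2) = 0.00021 × 190 = 0.0399 W/m².
Total ΔF = 3.9775 + 0.9593 + 0.0399 = 4.9767 W/m².

ΔF = 4.98 W/m²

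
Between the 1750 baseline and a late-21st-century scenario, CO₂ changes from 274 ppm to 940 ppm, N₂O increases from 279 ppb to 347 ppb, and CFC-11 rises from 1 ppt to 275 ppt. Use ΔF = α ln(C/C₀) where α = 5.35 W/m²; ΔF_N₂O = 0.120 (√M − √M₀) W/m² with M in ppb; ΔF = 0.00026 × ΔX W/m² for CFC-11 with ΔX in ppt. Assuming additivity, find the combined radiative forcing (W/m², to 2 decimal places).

ΔF = 6.90 W/m²

CO₂: 5.35 × ln(940/274) = 5.35 × ln(3.43066) = 5.35 × 1.23275 = 6.5952 W/m².
N₂O: 0.120 × (√347 − √279) = 0.120 × (18.6279 − 16.7033) = 0.120 × 1.9246 = 0.2310 W/m².
CFC-11: ΔF = 0.00026 × (275 − 1) = 0.00026 × 274 = 0.0712 W/m².
Total ΔF = 6.5952 + 0.2310 + 0.0712 = 6.8974 W/m².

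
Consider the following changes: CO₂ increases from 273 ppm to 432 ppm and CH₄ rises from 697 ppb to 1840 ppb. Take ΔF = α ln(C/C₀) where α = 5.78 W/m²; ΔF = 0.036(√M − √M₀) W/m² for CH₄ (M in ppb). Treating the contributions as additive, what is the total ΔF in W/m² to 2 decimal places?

ΔF = 3.25 W/m²

CO₂: 5.78 × ln(432/273) = 5.78 × ln(1.58242) = 5.78 × 0.45896 = 2.6528 W/m².
CH₄: 0.036 × (√1840 − √697) = 0.036 × (42.8952 − 26.4008) = 0.036 × 16.4944 = 0.5938 W/m².
Total ΔF = 2.6528 + 0.5938 = 3.2466 W/m².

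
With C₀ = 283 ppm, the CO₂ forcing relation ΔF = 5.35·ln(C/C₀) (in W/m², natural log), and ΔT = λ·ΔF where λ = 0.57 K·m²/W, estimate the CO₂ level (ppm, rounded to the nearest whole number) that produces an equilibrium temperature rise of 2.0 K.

C ≈ 545 ppm

Required forcing: ΔF = ΔT/λ = 2.0/0.57 = 3.5088 W/m².
Then ln(C/283) = ΔF/5.35 = 3.5088/5.35 = 0.65585.
So C = 283 × e^0.65585 = 283 × 1.92678 = 545.28 ppm.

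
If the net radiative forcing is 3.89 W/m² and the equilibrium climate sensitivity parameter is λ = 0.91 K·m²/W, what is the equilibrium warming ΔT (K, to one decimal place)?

ΔT = 3.5 K

ΔT = λ ΔF = 0.91 × 3.89 = 3.5399 K.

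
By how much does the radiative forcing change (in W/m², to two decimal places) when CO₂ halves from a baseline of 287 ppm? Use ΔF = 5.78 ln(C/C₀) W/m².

ΔF = -4.01 W/m²

ΔF = 5.78 × ln(0.5) = 5.78 × -0.69315 = -4.0064 W/m².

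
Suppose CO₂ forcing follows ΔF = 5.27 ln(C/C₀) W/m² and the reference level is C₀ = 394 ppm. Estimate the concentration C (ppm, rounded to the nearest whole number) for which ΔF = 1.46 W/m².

Set 5.27 ln(C/394) = 1.46, so ln(C/394) = 1.46/5.27 = 0.27704.
Then C/394 = e^0.27704 = 1.31922, giving C = 394 × 1.31922 = 519.77 ppm.

C ≈ 520 ppm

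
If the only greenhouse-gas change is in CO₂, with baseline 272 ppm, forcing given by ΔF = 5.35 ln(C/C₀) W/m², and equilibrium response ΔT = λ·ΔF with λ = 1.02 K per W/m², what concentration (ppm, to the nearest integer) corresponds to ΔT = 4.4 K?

Required forcing: ΔF = ΔT/λ = 4.4/1.02 = 4.3137 W/m².
Then ln(C/272) = ΔF/5.35 = 4.3137/5.35 = 0.80630.
So C = 272 × e^0.80630 = 272 × 2.23961 = 609.17 ppm.

C ≈ 609 ppm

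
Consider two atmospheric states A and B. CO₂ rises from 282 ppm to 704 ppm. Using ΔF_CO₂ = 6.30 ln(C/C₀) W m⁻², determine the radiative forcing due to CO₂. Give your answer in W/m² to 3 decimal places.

ΔF = 5.764 W/m²

CO₂ absorption bands are partially saturated, so forcing scales with the logarithm of the concentration ratio.
CO₂: 6.30 × ln(704/282) = 6.30 × ln(2.49645) = 6.30 × 0.91487 = 5.7637 W/m².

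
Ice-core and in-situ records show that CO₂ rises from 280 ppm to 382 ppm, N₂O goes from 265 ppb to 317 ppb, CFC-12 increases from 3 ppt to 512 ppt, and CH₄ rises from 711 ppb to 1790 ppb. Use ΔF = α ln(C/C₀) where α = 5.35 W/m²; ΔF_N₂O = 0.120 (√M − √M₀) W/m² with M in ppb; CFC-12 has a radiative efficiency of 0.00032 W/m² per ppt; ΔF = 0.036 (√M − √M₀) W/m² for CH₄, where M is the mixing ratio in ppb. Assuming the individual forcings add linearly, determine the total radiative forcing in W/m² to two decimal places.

CO₂: 5.35 × ln(382/280) = 5.35 × ln(1.36429) = 5.35 × 0.31063 = 1.6619 W/m².
N₂O: 0.120 × (√317 − √265) = 0.120 × (17.8045 − 16.2788) = 0.120 × 1.5257 = 0.1831 W/m².
CFC-12: ΔF = 0.00032 × (512 − 3) = 0.00032 × 509 = 0.1629 W/m².
CH₄: 0.036 × (√1790 − √711) = 0.036 × (42.3084 − 26.6646) = 0.036 × 15.6438 = 0.5632 W/m².
Total ΔF = 1.6619 + 0.1831 + 0.1629 + 0.5632 = 2.5711 W/m².

ΔF = 2.57 W/m²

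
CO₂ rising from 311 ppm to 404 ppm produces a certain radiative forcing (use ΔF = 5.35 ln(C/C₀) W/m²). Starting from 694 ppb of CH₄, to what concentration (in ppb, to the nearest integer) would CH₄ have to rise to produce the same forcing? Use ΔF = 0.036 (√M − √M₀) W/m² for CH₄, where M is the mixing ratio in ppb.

M ≈ 4254 ppb

CO₂ forcing: 5.35 × ln(404/311) = 5.35 × 0.261622 = 1.39968 W/m².
Set 0.036(√M − √694) = 1.39968: √M = 1.39968/0.036 + √694 = 38.8800 + 26.3439 = 65.2239.
M = (65.2239)² = 4254.16 ppb.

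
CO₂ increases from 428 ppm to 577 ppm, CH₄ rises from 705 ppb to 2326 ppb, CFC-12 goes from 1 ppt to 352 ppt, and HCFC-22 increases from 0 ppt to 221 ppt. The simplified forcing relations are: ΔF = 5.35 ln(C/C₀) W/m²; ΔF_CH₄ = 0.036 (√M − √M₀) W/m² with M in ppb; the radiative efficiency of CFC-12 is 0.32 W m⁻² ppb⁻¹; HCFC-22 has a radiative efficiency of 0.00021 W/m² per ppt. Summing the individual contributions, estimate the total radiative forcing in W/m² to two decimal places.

CO₂: 5.35 × ln(577/428) = 5.35 × ln(1.34813) = 5.35 × 0.29872 = 1.5982 W/m².
CH₄: 0.036 × (√2326 − √705) = 0.036 × (48.2286 − 26.5518) = 0.036 × 21.6768 = 0.7804 W/m².
CFC-12: Δ = 352 − 1 = 351 ppt = 0.351 ppb; ΔF = 0.32 × 0.351 = 0.1123 W/m².
HCFC-22: ΔF = 0.00021 × (221 − 0) = 0.00021 × 221 = 0.0464 W/m².
Total ΔF = 1.5982 + 0.7804 + 0.1123 + 0.0464 = 2.5373 W/m².

ΔF = 2.54 W/m²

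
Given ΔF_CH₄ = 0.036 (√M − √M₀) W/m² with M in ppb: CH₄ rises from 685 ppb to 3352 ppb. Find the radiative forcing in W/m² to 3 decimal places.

CH₄: 0.036 × (√3352 − √685) = 0.036 × (57.8965 − 26.1725) = 0.036 × 31.7240 = 1.1421 W/m².

ΔF = 1.142 W/m²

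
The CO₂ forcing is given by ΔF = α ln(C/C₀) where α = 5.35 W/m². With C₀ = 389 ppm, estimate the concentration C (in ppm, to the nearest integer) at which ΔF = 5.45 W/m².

Set 5.35 ln(C/389) = 5.45, so ln(C/389) = 5.45/5.35 = 1.01869.
Then C/389 = e^1.01869 = 2.76956, giving C = 389 × 2.76956 = 1077.36 ppm.

C ≈ 1077 ppm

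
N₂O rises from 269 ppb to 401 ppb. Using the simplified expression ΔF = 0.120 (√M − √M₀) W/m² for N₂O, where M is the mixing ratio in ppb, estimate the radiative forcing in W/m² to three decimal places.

ΔF = 0.435 W/m²

N₂O: 0.120 × (√401 − √269) = 0.120 × (20.0250 − 16.4012) = 0.120 × 3.6238 = 0.4349 W/m².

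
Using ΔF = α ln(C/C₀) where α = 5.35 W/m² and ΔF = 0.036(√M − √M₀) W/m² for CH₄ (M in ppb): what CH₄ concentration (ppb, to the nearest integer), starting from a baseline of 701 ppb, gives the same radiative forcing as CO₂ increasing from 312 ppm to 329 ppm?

CO₂ forcing: 5.35 × ln(329/312) = 5.35 × 0.053055 = 0.28384 W/m².
Set 0.036(√M − √701) = 0.28384: √M = 0.28384/0.036 + √701 = 7.8844 + 26.4764 = 34.3608.
M = (34.3608)² = 1180.66 ppb.

M ≈ 1181 ppb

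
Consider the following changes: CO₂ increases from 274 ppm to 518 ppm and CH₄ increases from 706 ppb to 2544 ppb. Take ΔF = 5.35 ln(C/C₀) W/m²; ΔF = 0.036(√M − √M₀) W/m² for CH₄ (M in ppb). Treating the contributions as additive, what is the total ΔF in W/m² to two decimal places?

CO₂: 5.35 × ln(518/274) = 5.35 × ln(1.89051) = 5.35 × 0.63685 = 3.4071 W/m².
CH₄: 0.036 × (√2544 − √706) = 0.036 × (50.4381 − 26.5707) = 0.036 × 23.8674 = 0.8592 W/m².
Total ΔF = 3.4071 + 0.8592 = 4.2663 W/m².

ΔF = 4.27 W/m²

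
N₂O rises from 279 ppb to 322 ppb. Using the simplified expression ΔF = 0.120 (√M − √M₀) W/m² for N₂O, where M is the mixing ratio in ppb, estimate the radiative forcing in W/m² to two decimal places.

N₂O: 0.120 × (√322 − √279) = 0.120 × (17.9444 − 16.7033) = 0.120 × 1.2411 = 0.1489 W/m².

ΔF = 0.15 W/m²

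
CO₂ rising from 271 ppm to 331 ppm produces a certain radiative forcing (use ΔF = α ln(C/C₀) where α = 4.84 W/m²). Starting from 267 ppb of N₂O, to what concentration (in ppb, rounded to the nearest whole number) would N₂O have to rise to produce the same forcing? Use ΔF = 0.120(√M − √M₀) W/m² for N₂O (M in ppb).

CO₂ forcing: 4.84 × ln(331/271) = 4.84 × 0.200000 = 0.96800 W/m².
Set 0.120(√M − √267) = 0.96800: √M = 0.96800/0.120 + √267 = 8.0667 + 16.3401 = 24.4068.
M = (24.4068)² = 595.69 ppb.

M ≈ 596 ppb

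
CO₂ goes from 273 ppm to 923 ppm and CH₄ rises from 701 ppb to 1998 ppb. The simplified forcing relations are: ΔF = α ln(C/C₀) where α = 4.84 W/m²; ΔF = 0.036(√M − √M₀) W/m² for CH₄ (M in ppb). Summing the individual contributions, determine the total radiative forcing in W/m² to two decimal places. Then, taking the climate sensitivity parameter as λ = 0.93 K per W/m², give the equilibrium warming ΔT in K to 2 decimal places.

ΔF = 6.55 W/m²; ΔT = 6.09 K

CO₂: 4.84 × ln(923/273) = 4.84 × ln(3.38095) = 4.84 × 1.21816 = 5.8959 W/m².
CH₄: 0.036 × (√1998 − √701) = 0.036 × (44.6990 − 26.4764) = 0.036 × 18.2226 = 0.6560 W/m².
Total ΔF = 5.8959 + 0.6560 = 6.5519 W/m².
ΔT = λ ΔF = 0.93 × 6.55 = 6.0915 K.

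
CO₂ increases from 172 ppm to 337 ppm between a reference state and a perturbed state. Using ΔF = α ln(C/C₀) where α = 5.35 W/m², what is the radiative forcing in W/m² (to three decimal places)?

CO₂ absorption bands are partially saturated, so forcing scales with the logarithm of the concentration ratio.
CO₂: 5.35 × ln(337/172) = 5.35 × ln(1.95930) = 5.35 × 0.67259 = 3.5984 W/m².

ΔF = 3.598 W/m²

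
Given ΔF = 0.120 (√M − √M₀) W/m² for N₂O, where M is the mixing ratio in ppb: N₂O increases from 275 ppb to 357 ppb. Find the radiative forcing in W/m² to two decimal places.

ΔF = 0.28 W/m²

N₂O: 0.120 × (√357 − √275) = 0.120 × (18.8944 − 16.5831) = 0.120 × 2.3113 = 0.2774 W/m².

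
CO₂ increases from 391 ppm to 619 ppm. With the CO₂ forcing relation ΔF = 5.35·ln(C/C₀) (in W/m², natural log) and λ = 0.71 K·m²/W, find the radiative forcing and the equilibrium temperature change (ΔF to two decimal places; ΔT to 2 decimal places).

ΔF = 2.46 W/m²; ΔT = 1.75 K

CO₂: 5.35 × ln(619/391) = 5.35 × ln(1.58312) = 5.35 × 0.45940 = 2.4578 W/m².
ΔT = λ ΔF = 0.71 × 2.46 = 1.7466 K.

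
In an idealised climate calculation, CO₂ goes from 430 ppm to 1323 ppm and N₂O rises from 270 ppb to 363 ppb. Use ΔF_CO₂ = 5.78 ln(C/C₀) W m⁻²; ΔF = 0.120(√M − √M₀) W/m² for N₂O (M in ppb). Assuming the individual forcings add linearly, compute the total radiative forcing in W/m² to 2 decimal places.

ΔF = 6.81 W/m²

CO₂: 5.78 × ln(1323/430) = 5.78 × ln(3.07674) = 5.78 × 1.12387 = 6.4960 W/m².
N₂O: 0.120 × (√363 − √270) = 0.120 × (19.0526 − 16.4317) = 0.120 × 2.6209 = 0.3145 W/m².
Total ΔF = 6.4960 + 0.3145 = 6.8105 W/m².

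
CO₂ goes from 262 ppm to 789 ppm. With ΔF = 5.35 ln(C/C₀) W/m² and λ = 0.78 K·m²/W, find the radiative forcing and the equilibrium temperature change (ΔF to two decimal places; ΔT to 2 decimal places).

ΔF = 5.90 W/m²; ΔT = 4.60 K

CO₂: 5.35 × ln(789/262) = 5.35 × ln(3.01145) = 5.35 × 1.10242 = 5.8979 W/m².
ΔT = λ ΔF = 0.78 × 5.90 = 4.6020 K.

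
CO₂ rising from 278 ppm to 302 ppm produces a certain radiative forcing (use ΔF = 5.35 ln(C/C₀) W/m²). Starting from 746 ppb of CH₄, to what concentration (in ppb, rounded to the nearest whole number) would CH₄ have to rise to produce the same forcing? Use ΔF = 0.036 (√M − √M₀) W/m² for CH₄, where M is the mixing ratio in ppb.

M ≈ 1570 ppb

CO₂ forcing: 5.35 × ln(302/278) = 5.35 × 0.082806 = 0.44301 W/m².
Set 0.036(√M − √746) = 0.44301: √M = 0.44301/0.036 + √746 = 12.3058 + 27.3130 = 39.6188.
M = (39.6188)² = 1569.65 ppb.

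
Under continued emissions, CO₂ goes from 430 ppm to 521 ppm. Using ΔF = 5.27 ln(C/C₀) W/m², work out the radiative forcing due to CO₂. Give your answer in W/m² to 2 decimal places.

ΔF = 1.01 W/m²

CO₂ absorption bands are partially saturated, so forcing scales with the logarithm of the concentration ratio.
CO₂: 5.27 × ln(521/430) = 5.27 × ln(1.21163) = 5.27 × 0.19197 = 1.0117 W/m².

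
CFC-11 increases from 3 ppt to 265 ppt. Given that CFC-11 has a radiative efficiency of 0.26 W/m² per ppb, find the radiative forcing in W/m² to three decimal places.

ΔF = 0.068 W/m²

CFC-11: Δ = 265 − 3 = 262 ppt = 0.262 ppb; ΔF = 0.26 × 0.262 = 0.0681 W/m².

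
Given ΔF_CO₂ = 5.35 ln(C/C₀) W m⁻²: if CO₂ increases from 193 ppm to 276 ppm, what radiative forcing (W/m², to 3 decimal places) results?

ΔF = 1.914 W/m²

CO₂ absorption bands are partially saturated, so forcing scales with the logarithm of the concentration ratio.
CO₂: 5.35 × ln(276/193) = 5.35 × ln(1.43005) = 5.35 × 0.35771 = 1.9137 W/m².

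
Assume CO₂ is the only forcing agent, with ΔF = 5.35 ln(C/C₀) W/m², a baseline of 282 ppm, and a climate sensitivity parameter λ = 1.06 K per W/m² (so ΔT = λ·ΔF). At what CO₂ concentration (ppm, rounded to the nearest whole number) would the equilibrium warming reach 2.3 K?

C ≈ 423 ppm

Required forcing: ΔF = ΔT/λ = 2.3/1.06 = 2.1698 W/m².
Then ln(C/282) = ΔF/5.35 = 2.1698/5.35 = 0.40557.
So C = 282 × e^0.40557 = 282 × 1.50016 = 423.05 ppm.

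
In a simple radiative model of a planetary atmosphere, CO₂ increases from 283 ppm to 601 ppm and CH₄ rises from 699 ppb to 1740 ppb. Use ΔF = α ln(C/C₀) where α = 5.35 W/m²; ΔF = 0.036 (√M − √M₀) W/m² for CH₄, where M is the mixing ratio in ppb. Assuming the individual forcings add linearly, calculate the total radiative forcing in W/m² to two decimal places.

ΔF = 4.58 W/m²

CO₂: 5.35 × ln(601/283) = 5.35 × ln(2.12367) = 5.35 × 0.75315 = 4.0294 W/m².
CH₄: 0.036 × (√1740 − √699) = 0.036 × (41.7133 − 26.4386) = 0.036 × 15.2747 = 0.5499 W/m².
Total ΔF = 4.0294 + 0.5499 = 4.5793 W/m².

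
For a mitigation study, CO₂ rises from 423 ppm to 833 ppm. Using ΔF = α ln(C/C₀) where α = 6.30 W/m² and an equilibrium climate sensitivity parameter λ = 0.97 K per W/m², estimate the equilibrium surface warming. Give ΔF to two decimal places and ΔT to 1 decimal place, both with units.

ΔF = 4.27 W/m²; ΔT = 4.1 K

CO₂: 6.30 × ln(833/423) = 6.30 × ln(1.96927) = 6.30 × 0.67766 = 4.2693 W/m².
ΔT = λ ΔF = 0.97 × 4.27 = 4.1419 K.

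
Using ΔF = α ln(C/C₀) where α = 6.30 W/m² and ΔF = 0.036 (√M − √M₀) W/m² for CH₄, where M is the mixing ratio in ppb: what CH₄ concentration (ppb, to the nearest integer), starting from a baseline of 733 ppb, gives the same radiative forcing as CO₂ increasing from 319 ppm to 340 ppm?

M ≈ 1462 ppb

CO₂ forcing: 6.30 × ln(340/319) = 6.30 × 0.063755 = 0.40166 W/m².
Set 0.036(√M − √733) = 0.40166: √M = 0.40166/0.036 + √733 = 11.1572 + 27.0740 = 38.2312.
M = (38.2312)² = 1461.62 ppb.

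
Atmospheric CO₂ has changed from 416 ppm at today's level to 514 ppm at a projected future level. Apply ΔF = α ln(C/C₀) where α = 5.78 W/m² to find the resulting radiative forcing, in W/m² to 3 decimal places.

ΔF = 1.223 W/m²

CO₂: 5.78 × ln(514/416) = 5.78 × ln(1.23558) = 5.78 × 0.21154 = 1.2227 W/m².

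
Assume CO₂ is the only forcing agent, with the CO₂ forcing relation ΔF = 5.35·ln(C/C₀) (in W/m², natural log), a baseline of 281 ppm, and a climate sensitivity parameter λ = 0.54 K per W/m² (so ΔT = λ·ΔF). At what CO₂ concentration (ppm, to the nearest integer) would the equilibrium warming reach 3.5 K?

Required forcing: ΔF = ΔT/λ = 3.5/0.54 = 6.4815 W/m².
Then ln(C/281) = ΔF/5.35 = 6.4815/5.35 = 1.21150.
So C = 281 × e^1.21150 = 281 × 3.35852 = 943.74 ppm.

C ≈ 944 ppm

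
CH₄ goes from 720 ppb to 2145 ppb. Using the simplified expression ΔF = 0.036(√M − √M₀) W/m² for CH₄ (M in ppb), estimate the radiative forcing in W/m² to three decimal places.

CH₄: 0.036 × (√2145 − √720) = 0.036 × (46.3141 − 26.8328) = 0.036 × 19.4813 = 0.7013 W/m².

ΔF = 0.701 W/m²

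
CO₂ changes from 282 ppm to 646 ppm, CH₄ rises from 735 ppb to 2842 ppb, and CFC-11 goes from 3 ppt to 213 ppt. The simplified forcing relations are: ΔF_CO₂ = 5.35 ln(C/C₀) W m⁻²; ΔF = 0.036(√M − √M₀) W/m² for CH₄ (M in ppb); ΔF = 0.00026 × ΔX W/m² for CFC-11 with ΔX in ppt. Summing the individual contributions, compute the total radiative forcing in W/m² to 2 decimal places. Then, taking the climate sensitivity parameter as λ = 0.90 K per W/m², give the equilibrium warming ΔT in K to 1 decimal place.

ΔF = 5.43 W/m²; ΔT = 4.9 K

CO₂: 5.35 × ln(646/282) = 5.35 × ln(2.29078) = 5.35 × 0.82889 = 4.4346 W/m².
CH₄: 0.036 × (√2842 − √735) = 0.036 × (53.3104 − 27.1109) = 0.036 × 26.1995 = 0.9432 W/m².
CFC-11: ΔF = 0.00026 × (213 − 3) = 0.00026 × 210 = 0.0546 W/m².
Total ΔF = 4.4346 + 0.9432 + 0.0546 = 5.4324 W/m².
ΔT = λ ΔF = 0.90 × 5.43 = 4.8870 K.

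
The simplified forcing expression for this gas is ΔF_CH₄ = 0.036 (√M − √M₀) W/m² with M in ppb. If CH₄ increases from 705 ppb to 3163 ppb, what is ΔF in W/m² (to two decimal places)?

CH₄: 0.036 × (√3163 − √705) = 0.036 × (56.2406 − 26.5518) = 0.036 × 29.6888 = 1.0688 W/m².

ΔF = 1.07 W/m²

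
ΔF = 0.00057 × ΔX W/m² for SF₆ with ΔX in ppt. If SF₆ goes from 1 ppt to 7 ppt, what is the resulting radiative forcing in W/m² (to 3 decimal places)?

SF₆: ΔF = 0.00057 × (7 − 1) = 0.00057 × 6 = 0.0034 W/m².

ΔF = 0.003 W/m²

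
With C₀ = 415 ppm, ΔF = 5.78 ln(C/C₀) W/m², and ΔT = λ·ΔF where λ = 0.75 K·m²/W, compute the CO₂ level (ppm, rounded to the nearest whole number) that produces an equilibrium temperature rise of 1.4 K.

Required forcing: ΔF = ΔT/λ = 1.4/0.75 = 1.8667 W/m².
Then ln(C/415) = ΔF/5.78 = 1.8667/5.78 = 0.32296.
So C = 415 × e^0.32296 = 415 × 1.38121 = 573.20 ppm.

C ≈ 573 ppm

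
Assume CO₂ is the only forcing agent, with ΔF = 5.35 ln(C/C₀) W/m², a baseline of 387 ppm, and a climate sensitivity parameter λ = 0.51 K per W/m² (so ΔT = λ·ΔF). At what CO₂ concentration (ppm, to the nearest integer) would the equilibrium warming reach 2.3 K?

Required forcing: ΔF = ΔT/λ = 2.3/0.51 = 4.5098 W/m².
Then ln(C/387) = ΔF/5.35 = 4.5098/5.35 = 0.84295.
So C = 387 × e^0.84295 = 387 × 2.32321 = 899.08 ppm.

C ≈ 899 ppm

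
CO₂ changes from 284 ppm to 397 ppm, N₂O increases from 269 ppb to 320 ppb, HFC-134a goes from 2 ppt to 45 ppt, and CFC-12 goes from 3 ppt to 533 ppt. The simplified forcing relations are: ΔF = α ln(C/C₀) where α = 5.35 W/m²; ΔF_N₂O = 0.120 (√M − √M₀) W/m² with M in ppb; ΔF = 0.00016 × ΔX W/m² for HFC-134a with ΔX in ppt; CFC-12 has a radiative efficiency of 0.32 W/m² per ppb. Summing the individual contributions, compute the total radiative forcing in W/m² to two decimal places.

CO₂: 5.35 × ln(397/284) = 5.35 × ln(1.39789) = 5.35 × 0.33496 = 1.7920 W/m².
N₂O: 0.120 × (√320 − √269) = 0.120 × (17.8885 − 16.4012) = 0.120 × 1.4873 = 0.1785 W/m².
HFC-134a: ΔF = 0.00016 × (45 − 2) = 0.00016 × 43 = 0.0069 W/m².
CFC-12: Δ = 533 − 3 = 530 ppt = 0.530 ppb; ΔF = 0.32 × 0.530 = 0.1696 W/m².
Total ΔF = 1.7920 + 0.1785 + 0.0069 + 0.1696 = 2.1470 W/m².

ΔF = 2.15 W/m²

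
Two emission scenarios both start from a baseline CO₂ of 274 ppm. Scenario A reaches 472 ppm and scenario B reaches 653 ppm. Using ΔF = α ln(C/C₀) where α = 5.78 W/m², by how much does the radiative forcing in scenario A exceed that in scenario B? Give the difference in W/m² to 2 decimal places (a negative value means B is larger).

ΔF_A = 5.78 ln(472/274) = 5.78 × 0.54385 = 3.1435 W/m².
ΔF_B = 5.78 ln(653/274) = 5.78 × 0.86845 = 5.0196 W/m².
Difference: 3.1435 − 5.0196 = -1.8761 W/m².

ΔF_A − ΔF_B = -1.88 W/m²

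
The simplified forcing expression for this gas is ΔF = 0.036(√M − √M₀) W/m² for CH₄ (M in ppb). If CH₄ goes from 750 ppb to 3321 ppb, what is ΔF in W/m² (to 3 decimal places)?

CH₄: 0.036 × (√3321 − √750) = 0.036 × (57.6281 − 27.3861) = 0.036 × 30.2420 = 1.0887 W/m².

ΔF = 1.089 W/m²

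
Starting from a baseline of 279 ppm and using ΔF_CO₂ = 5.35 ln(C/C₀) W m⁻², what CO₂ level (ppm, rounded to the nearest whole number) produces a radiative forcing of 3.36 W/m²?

C ≈ 523 ppm

Set 5.35 ln(C/279) = 3.36, so ln(C/279) = 3.36/5.35 = 0.62804.
Then C/279 = e^0.62804 = 1.87393, giving C = 279 × 1.87393 = 522.83 ppm.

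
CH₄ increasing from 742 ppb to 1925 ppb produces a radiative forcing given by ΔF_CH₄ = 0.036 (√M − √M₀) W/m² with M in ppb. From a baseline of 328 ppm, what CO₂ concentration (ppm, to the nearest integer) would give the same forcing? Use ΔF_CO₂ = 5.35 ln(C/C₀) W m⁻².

CH₄ forcing: 0.036 × (√1925 − √742) = 0.036 × (43.8748 − 27.2397) = 0.036 × 16.6351 = 0.59886 W/m².
Set 5.35 ln(C/328) = 0.59886: ln(C/328) = 0.59886/5.35 = 0.11194, so C = 328 × e^0.11194 = 328 × 1.11845 = 366.85 ppm.

C ≈ 367 ppm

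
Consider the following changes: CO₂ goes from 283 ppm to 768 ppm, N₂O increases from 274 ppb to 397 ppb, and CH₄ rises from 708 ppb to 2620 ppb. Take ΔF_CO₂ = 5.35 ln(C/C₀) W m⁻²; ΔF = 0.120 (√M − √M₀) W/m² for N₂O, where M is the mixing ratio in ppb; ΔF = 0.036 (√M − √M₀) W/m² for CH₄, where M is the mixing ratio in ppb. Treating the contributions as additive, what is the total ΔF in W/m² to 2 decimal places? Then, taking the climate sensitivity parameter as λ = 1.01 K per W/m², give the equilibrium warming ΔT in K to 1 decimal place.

ΔF = 6.63 W/m²; ΔT = 6.7 K

CO₂: 5.35 × ln(768/283) = 5.35 × ln(2.71378) = 5.35 × 0.99834 = 5.3411 W/m².
N₂O: 0.120 × (√397 − √274) = 0.120 × (19.9249 − 16.5529) = 0.120 × 3.3720 = 0.4046 W/m².
CH₄: 0.036 × (√2620 − √708) = 0.036 × (51.1859 − 26.6083) = 0.036 × 24.5776 = 0.8848 W/m².
Total ΔF = 5.3411 + 0.4046 + 0.8848 = 6.6305 W/m².
ΔT = λ ΔF = 1.01 × 6.63 = 6.6963 K.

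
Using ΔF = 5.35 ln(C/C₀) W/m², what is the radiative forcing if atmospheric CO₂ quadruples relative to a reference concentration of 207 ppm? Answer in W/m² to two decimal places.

Because the forcing depends only on the ratio C/C₀, the initial concentration does not enter.
ΔF = 5.35 × ln(4) = 5.35 × 1.38629 = 7.4167 W/m².

ΔF = 7.42 W/m²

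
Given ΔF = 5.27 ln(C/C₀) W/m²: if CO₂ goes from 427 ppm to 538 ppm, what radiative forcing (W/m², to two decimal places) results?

ΔF = 1.22 W/m²

CO₂ absorption bands are partially saturated, so forcing scales with the logarithm of the concentration ratio.
CO₂: 5.27 × ln(538/427) = 5.27 × ln(1.25995) = 5.27 × 0.23107 = 1.2177 W/m².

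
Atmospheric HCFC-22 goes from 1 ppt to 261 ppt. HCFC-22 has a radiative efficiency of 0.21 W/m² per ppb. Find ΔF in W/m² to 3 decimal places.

HCFC-22: Δ = 261 − 1 = 260 ppt = 0.260 ppb; ΔF = 0.21 × 0.260 = 0.0546 W/m².

ΔF = 0.055 W/m²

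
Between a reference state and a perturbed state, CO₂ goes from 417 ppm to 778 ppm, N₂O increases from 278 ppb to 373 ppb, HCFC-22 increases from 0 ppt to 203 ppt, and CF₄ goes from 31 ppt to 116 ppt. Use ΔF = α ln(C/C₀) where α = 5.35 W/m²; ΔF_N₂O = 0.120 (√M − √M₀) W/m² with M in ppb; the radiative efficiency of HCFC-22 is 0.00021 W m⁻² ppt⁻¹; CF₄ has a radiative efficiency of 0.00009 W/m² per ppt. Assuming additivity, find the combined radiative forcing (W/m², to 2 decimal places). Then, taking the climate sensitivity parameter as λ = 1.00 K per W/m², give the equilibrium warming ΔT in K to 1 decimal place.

ΔF = 3.70 W/m²; ΔT = 3.7 K

CO₂: 5.35 × ln(778/417) = 5.35 × ln(1.86571) = 5.35 × 0.62364 = 3.3365 W/m².
N₂O: 0.120 × (√373 − √278) = 0.120 × (19.3132 − 16.6733) = 0.120 × 2.6399 = 0.3168 W/m².
HCFC-22: ΔF = 0.00021 × (203 − 0) = 0.00021 × 203 = 0.0426 W/m².
CF₄: ΔF = 0.00009 × (116 − 31) = 0.00009 × 85 = 0.0077 W/m².
Total ΔF = 3.3365 + 0.3168 + 0.0426 + 0.0077 = 3.7036 W/m².
ΔT = λ ΔF = 1.00 × 3.70 = 3.7000 K.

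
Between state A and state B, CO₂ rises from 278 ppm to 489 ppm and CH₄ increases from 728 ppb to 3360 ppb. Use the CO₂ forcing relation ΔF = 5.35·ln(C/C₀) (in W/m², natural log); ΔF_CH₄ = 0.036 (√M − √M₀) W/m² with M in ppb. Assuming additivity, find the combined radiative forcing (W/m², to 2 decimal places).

CO₂: 5.35 × ln(489/278) = 5.35 × ln(1.75899) = 5.35 × 0.56474 = 3.0214 W/m².
CH₄: 0.036 × (√3360 − √728) = 0.036 × (57.9655 − 26.9815) = 0.036 × 30.9840 = 1.1154 W/m².
Total ΔF = 3.0214 + 1.1154 = 4.1368 W/m².

ΔF = 4.14 W/m²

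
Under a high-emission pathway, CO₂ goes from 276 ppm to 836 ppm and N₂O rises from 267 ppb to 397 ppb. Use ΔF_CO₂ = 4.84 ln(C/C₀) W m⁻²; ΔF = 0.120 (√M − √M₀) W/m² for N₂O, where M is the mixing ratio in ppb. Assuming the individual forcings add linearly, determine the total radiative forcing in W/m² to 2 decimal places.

ΔF = 5.79 W/m²

CO₂: 4.84 × ln(836/276) = 4.84 × ln(3.02899) = 4.84 × 1.10823 = 5.3638 W/m².
N₂O: 0.120 × (√397 − √267) = 0.120 × (19.9249 − 16.3401) = 0.120 × 3.5848 = 0.4302 W/m².
Total ΔF = 5.3638 + 0.4302 = 5.7940 W/m².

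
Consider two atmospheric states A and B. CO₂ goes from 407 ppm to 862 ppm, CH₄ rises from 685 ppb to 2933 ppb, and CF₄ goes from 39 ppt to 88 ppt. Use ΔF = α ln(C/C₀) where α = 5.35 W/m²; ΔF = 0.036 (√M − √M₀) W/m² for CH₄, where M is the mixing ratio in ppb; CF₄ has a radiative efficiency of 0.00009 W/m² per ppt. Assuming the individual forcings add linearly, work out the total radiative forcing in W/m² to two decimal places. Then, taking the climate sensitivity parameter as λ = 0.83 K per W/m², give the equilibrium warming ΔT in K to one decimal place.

CO₂: 5.35 × ln(862/407) = 5.35 × ln(2.11794) = 5.35 × 0.75044 = 4.0149 W/m².
CH₄: 0.036 × (√2933 − √685) = 0.036 × (54.1572 − 26.1725) = 0.036 × 27.9847 = 1.0074 W/m².
CF₄: ΔF = 0.00009 × (88 − 39) = 0.00009 × 49 = 0.0044 W/m².
Total ΔF = 4.0149 + 1.0074 + 0.0044 = 5.0267 W/m².
ΔT = λ ΔF = 0.83 × 5.03 = 4.1749 K.

ΔF = 5.03 W/m²; ΔT = 4.2 K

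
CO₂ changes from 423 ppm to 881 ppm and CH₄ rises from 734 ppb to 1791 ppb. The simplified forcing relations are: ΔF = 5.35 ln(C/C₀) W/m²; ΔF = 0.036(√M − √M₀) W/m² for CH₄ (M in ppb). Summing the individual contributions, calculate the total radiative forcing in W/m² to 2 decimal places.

ΔF = 4.47 W/m²

CO₂: 5.35 × ln(881/423) = 5.35 × ln(2.08274) = 5.35 × 0.73368 = 3.9252 W/m².
CH₄: 0.036 × (√1791 − √734) = 0.036 × (42.3202 − 27.0924) = 0.036 × 15.2278 = 0.5482 W/m².
Total ΔF = 3.9252 + 0.5482 = 4.4734 W/m².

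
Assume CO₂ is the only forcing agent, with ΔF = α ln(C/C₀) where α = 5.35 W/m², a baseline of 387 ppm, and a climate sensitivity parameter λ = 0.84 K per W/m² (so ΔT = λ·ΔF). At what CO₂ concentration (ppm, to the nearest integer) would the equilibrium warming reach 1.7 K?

Required forcing: ΔF = ΔT/λ = 1.7/0.84 = 2.0238 W/m².
Then ln(C/387) = ΔF/5.35 = 2.0238/5.35 = 0.37828.
So C = 387 × e^0.37828 = 387 × 1.45977 = 564.93 ppm.

C ≈ 565 ppm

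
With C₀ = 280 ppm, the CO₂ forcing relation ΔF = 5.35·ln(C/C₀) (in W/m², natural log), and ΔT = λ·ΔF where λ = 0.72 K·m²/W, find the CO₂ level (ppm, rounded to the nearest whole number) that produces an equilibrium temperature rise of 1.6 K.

Required forcing: ΔF = ΔT/λ = 1.6/0.72 = 2.2222 W/m².
Then ln(C/280) = ΔF/5.35 = 2.2222/5.35 = 0.41536.
So C = 280 × e^0.41536 = 280 × 1.51492 = 424.18 ppm.

C ≈ 424 ppm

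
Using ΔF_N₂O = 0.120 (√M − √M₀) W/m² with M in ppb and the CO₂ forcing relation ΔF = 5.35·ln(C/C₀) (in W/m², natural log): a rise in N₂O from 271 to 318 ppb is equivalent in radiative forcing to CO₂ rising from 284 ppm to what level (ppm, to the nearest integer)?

C ≈ 293 ppm

N₂O forcing: 0.120 × (√318 − √271) = 0.120 × (17.8326 − 16.4621) = 0.120 × 1.3705 = 0.16446 W/m².
Set 5.35 ln(C/284) = 0.16446: ln(C/284) = 0.16446/5.35 = 0.03074, so C = 284 × e^0.03074 = 284 × 1.03122 = 292.87 ppm.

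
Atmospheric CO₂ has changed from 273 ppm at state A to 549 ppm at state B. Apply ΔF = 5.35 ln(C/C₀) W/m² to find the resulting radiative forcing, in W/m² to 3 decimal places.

ΔF = 3.738 W/m²

CO₂: 5.35 × ln(549/273) = 5.35 × ln(2.01099) = 5.35 × 0.69863 = 3.7377 W/m².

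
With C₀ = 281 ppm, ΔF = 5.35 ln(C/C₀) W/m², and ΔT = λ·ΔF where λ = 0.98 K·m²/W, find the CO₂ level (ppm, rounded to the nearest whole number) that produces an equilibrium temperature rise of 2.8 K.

C ≈ 479 ppm

Required forcing: ΔF = ΔT/λ = 2.8/0.98 = 2.8571 W/m².
Then ln(C/281) = ΔF/5.35 = 2.8571/5.35 = 0.53404.
So C = 281 × e^0.53404 = 281 × 1.70581 = 479.33 ppm.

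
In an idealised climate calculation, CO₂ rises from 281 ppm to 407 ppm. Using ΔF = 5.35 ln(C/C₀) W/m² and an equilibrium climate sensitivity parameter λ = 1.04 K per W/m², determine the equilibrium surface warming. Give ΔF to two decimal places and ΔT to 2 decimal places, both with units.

ΔF = 1.98 W/m²; ΔT = 2.06 K

CO₂: 5.35 × ln(407/281) = 5.35 × ln(1.44840) = 5.35 × 0.37046 = 1.9820 W/m².
ΔT = λ ΔF = 1.04 × 1.98 = 2.0592 K.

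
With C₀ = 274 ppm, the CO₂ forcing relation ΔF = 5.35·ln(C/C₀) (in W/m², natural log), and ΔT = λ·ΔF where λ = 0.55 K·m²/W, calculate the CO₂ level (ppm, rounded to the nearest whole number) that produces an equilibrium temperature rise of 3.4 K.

Required forcing: ΔF = ΔT/λ = 3.4/0.55 = 6.1818 W/m².
Then ln(C/274) = ΔF/5.35 = 6.1818/5.35 = 1.15548.
So C = 274 × e^1.15548 = 274 × 3.17555 = 870.10 ppm.

C ≈ 870 ppm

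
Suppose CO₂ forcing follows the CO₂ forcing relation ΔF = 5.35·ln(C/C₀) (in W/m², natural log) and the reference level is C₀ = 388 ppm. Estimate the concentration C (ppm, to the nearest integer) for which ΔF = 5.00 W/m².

Set 5.35 ln(C/388) = 5.00, so ln(C/388) = 5.00/5.35 = 0.93458.
Then C/388 = e^0.93458 = 2.54614, giving C = 388 × 2.54614 = 987.90 ppm.

C ≈ 988 ppm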